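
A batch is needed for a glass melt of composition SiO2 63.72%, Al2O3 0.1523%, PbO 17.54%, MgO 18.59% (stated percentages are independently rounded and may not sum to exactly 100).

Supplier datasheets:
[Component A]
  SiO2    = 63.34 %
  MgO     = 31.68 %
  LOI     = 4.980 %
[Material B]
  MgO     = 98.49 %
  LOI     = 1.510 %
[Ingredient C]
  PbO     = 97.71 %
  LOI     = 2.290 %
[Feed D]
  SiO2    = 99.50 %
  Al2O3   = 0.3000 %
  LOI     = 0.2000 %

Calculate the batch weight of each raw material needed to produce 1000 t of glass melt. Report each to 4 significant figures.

Rounding to 4 significant figures applies to each working value as shown; full precision is maintained end to end — a single rounding completes every reported result; all derived quantities are computed in full float precision (ignition loss, the totals, glass mass, yield, four oxide percentages) from the batch weights for 1000 t of glass as written in the problem or the answer.
Target oxide masses per 1000 t glass melt:
  SiO2: 63.72% × 1000 = 637.2 t
  Al2O3: 0.1523% × 1000 = 1.523 t
  PbO: 17.54% × 1000 = 175.4 t
  MgO: 18.59% × 1000 = 185.9 t
Sums-versus-targets review on the weights just shown, on the stated basis (summed amounts equal target values up to rounding of the answer):
  SiO2: 208.5·0.6334 + 507.7·0.9950 = 637.2 t (target 637.2 t)
  Al2O3: 507.7·0.003000 = 1.523 t (target 1.523 t)
  PbO: 179.5·0.9771 = 175.4 t (target 175.4 t)
  MgO: 208.5·0.3168 + 121.7·0.9849 = 185.9 t (target 185.9 t)
Glass mass check: whole batch net of LOI = 1000 t (the targets, summed, come to 1000 t; against the stated basis, 1000 t — differing by rounding only).
Whole-batch sum: Σ batch = 1017 t; ignition loss, Σ(batch × LOI) = 17.35 t; yield = glass ÷ total batch = 98.29%.

Batch per 1000 t glass melt:
  Component A: 208.5 t
  Material B: 121.7 t
  Ingredient C: 179.5 t
  Feed D: 507.7 t
Total batch = 1017 t; LOI loss = 17.35 t; yield = 98.29%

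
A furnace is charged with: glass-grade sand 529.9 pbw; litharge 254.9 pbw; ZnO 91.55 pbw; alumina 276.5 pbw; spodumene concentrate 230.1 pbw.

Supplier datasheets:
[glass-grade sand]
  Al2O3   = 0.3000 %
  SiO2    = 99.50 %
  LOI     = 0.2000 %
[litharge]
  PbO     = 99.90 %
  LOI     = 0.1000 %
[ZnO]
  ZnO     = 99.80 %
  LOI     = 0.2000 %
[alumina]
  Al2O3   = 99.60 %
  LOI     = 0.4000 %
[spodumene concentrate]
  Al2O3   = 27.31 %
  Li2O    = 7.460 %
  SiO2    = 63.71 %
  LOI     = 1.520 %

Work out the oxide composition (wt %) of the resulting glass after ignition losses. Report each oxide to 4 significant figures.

Full precision is carried throughout — mid-chain values are printed, rounded to four significant figures, at each printed step. Every reported figure is rounded only once. The derived quantities are computed in exact precision (net glass mass, the totals, yield, the five compositions, ignition loss) from the batch weights per 1377 pbw of glass, as given in either problem or answer.
Oxide masses out of the charge:
  Al2O3: 529.9·0.003000 + 276.5·0.9960 + 230.1·0.2731 = 339.8 pbw
  PbO: 254.9·0.9990 = 254.6 pbw
  Li2O: 230.1·0.07460 = 17.17 pbw
  ZnO: 91.55·0.9980 = 91.37 pbw
  SiO2: 529.9·0.9950 + 230.1·0.6371 = 673.8 pbw
LOI: 529.9·0.002000 + 254.9·0.001000 + 91.55·0.002000 + 276.5·0.004000 + 230.1·0.01520 = 6.101 pbw
Glass = total batch minus LOI = 1383 − 6.101 = 1377 pbw (= the summed oxide contributions)
oxide / glass × 100 gives the wt %

Glass mass = 1377 pbw (batch 1383 − LOI 6.101).
Composition: Al2O3 24.68%, PbO 18.49%, Li2O 1.247%, ZnO 6.636%, SiO2 48.94%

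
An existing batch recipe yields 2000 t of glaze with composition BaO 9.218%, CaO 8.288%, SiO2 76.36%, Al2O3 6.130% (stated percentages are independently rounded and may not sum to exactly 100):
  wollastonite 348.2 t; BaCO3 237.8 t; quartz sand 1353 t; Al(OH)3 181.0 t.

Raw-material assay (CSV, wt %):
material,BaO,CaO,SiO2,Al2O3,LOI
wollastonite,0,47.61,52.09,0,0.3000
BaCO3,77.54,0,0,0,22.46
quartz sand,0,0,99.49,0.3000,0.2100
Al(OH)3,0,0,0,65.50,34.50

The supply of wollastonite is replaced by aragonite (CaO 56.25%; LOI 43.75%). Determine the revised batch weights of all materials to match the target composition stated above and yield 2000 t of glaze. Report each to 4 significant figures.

The whole derivation keeps exact precision end to end; working values are printed with 4-significant-digit rounding in the printout — every reported value takes a single rounding — derived quantities (yield, totals, LOI, glass mass, the four compositions) are rebuilt at full precision starting from the weights for 2000 t of glass as set out in the question or the answer.
Per-oxide target masses for 2000 t glaze:
  BaO: 9.218% × 2000 = 184.4 t
  CaO: 8.288% × 2000 = 165.8 t
  SiO2: 76.36% × 2000 = 1527 t
  Al2O3: 6.130% × 2000 = 122.6 t
Checking each oxide sum using the reported weights, against the basis in use (target by target, the sums agree up to rounding of the answer):
  BaO: 237.8·0.7754 = 184.4 t (target 184.4 t)
  CaO: 294.7·0.5625 = 165.8 t (target 165.8 t)
  SiO2: 1535·0.9949 = 1527 t (target 1527 t)
  Al2O3: 1535·0.003000 + 180.1·0.6550 = 122.6 t (target 122.6 t)
Glass-mass sanity pass: whole batch net of LOI = 2000 t (targets for the oxides total 2000 t; against the stated basis, 2000 t — a pure rounding effect).
Whole-batch sum: Σ batch = 2248 t; ignition loss, Σ(batch × LOI) = 247.7 t; yield = glass ÷ total batch = 88.98%.

Revised batch per 2000 t glaze:
  aragonite: 294.7 t
  BaCO3: 237.8 t
  quartz sand: 1535 t
  Al(OH)3: 180.1 t
Total batch = 2248 t; LOI loss = 247.7 t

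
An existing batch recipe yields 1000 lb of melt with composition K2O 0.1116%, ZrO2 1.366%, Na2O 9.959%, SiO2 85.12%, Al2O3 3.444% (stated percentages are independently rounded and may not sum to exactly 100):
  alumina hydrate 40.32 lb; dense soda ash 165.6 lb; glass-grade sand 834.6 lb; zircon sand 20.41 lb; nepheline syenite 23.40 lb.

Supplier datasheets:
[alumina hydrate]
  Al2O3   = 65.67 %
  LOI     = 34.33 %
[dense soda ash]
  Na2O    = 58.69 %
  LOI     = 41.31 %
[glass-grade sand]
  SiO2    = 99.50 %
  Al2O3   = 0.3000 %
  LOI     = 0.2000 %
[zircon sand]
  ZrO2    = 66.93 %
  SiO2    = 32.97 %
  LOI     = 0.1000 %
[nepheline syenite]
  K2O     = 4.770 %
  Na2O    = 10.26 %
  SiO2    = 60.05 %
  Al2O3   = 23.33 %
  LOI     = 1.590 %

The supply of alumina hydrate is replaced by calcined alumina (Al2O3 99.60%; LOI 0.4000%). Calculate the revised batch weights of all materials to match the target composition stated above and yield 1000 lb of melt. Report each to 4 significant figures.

Revised batch per 1000 lb melt:
  calcined alumina: 26.58 lb
  dense soda ash: 165.6 lb
  glass-grade sand: 834.6 lb
  zircon sand: 20.41 lb
  nepheline syenite: 23.40 lb
Total batch = 1071 lb; LOI loss = 70.58 lb

Intermediates are displayed, with 4-significant-figure rounding, when written out; every computation maintains exact precision from start to finish — every reported figure is rounded only once; the derived quantities (yield, glass mass, ignition loss, five oxide percentages, the totals) are carried starting from the weights per 1000 lb of glass in full precision, exactly as printed in the question or the answer.
Per-oxide target masses for 1000 lb melt:
  K2O: 0.1116% × 1000 = 1.116 lb
  ZrO2: 1.366% × 1000 = 13.66 lb
  Na2O: 9.959% × 1000 = 99.59 lb
  SiO2: 85.12% × 1000 = 851.2 lb
  Al2O3: 3.444% × 1000 = 34.44 lb
Sums-versus-targets review per the reported batch figures, under the basis named above (oxide sums agree with the targets up to rounding of the answer):
  K2O: 23.40·0.04770 = 1.116 lb (target 1.116 lb)
  ZrO2: 20.41·0.6693 = 13.66 lb (target 13.66 lb)
  Na2O: 165.6·0.5869 + 23.40·0.1026 = 99.59 lb (target 99.59 lb)
  SiO2: 834.6·0.9950 + 20.41·0.3297 + 23.40·0.6005 = 851.2 lb (target 851.2 lb)
  Al2O3: 26.58·0.9960 + 834.6·0.003000 + 23.40·0.2333 = 34.44 lb (target 34.44 lb)
Mass balance on the glass: the batch minus its LOI: 1000 lb (the targets, summed, come to 1000 lb; stated basis 1000 lb — deltas are rounding alone).
Whole-batch sum: Σ batch = 1071 lb; Σ batch·LOI gives LOI loss = 70.58 lb; the yield ratio, glass ÷ batch: 93.41%.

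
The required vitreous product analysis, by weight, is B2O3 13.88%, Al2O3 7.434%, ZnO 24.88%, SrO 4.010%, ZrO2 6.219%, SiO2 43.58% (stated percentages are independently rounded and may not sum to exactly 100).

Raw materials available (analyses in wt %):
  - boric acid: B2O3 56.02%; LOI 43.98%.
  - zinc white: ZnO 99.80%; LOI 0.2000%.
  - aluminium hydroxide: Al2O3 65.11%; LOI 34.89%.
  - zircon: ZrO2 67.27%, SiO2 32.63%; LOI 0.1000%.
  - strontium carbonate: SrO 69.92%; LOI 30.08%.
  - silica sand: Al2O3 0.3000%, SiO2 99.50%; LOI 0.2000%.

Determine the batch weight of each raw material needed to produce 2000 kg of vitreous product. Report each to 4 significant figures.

Batch per 2000 kg vitreous product:
  boric acid: 495.5 kg
  zinc white: 498.6 kg
  aluminium hydroxide: 224.6 kg
  zircon: 184.9 kg
  strontium carbonate: 114.7 kg
  silica sand: 815.3 kg
Total batch = 2334 kg; LOI loss = 333.6 kg; yield = 85.70%

Every computation carries full precision in every operation — values along the way appear (rounded to four significant figures) alongside each step — each reported figure sees exactly one rounding — the derived quantities are carried starting from the weights for 2000 kg of glass in exact precision (glass mass, LOI, yield, six oxide percentages, the totals), precisely as stated by question or answer.
Target oxide masses per 2000 kg vitreous product:
  B2O3: 13.88% × 2000 = 277.6 kg
  Al2O3: 7.434% × 2000 = 148.7 kg
  ZnO: 24.88% × 2000 = 497.6 kg
  SrO: 4.010% × 2000 = 80.20 kg
  ZrO2: 6.219% × 2000 = 124.4 kg
  SiO2: 43.58% × 2000 = 871.6 kg
Per-oxide balance check with the batch weights as given, relative to the basis at hand (sums match the target masses up to rounding of the answer):
  B2O3: 495.5·0.5602 = 277.6 kg (target 277.6 kg)
  Al2O3: 224.6·0.6511 + 815.3·0.003000 = 148.7 kg (target 148.7 kg)
  ZnO: 498.6·0.9980 = 497.6 kg (target 497.6 kg)
  SrO: 114.7·0.6992 = 80.20 kg (target 80.20 kg)
  ZrO2: 184.9·0.6727 = 124.4 kg (target 124.4 kg)
  SiO2: 184.9·0.3263 + 815.3·0.9950 = 871.6 kg (target 871.6 kg)
Auditing the glass mass value: the batch minus its LOI: 2000 kg (the Σ of target masses is 2000 kg; versus the stated basis of 2000 kg — deltas are rounding alone).
Adding the batch up: Σ batch = 2334 kg; Σ batch·LOI gives LOI loss = 333.6 kg; yield: glass divided by total = 85.70%.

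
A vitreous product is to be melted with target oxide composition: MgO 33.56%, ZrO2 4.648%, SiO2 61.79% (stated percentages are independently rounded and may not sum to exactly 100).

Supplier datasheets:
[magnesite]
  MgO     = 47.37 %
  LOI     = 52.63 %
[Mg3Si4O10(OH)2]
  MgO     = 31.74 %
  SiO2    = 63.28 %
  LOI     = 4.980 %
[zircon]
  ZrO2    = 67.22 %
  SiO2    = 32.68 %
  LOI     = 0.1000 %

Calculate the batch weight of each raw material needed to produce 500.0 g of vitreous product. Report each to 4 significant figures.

Batch per 500.0 g vitreous product:
  magnesite: 39.06 g
  Mg3Si4O10(OH)2: 470.4 g
  zircon: 34.57 g
Total batch = 544.0 g; LOI loss = 44.02 g; yield = 91.91%

Values along the way are displayed, rounded to four significant digits, on the page — each numeric step maintains full float precision through the solve; every reported result carries a single rounding; derived quantities, including glass mass, totals, LOI, the three compositions, the yield, are carried from the batch weights for 500.0 g of glass at full precision, exactly as printed in the problem or the answer.
Target masses of each oxide per 500.0 g vitreous product:
  MgO: 33.56% × 500.0 = 167.8 g
  ZrO2: 4.648% × 500.0 = 23.24 g
  SiO2: 61.79% × 500.0 = 309.0 g
Balance tally, oxide-wise, from the weights as reported, relative to the basis at hand (each sum matches its target mass once rounding is allowed for):
  MgO: 39.06·0.4737 + 470.4·0.3174 = 167.8 g (target 167.8 g)
  ZrO2: 34.57·0.6722 = 23.24 g (target 23.24 g)
  SiO2: 470.4·0.6328 + 34.57·0.3268 = 309.0 g (target 309.0 g)
Mass balance on the glass: total charge less LOI = 500.0 g (oxide target masses add up to 500.0 g; the stated basis being 500.0 g — deltas are rounding alone).
Whole-batch sum: Σ batch = 544.0 g; LOI removed, Σ of batch·LOI: 44.02 g; yield, glass over the total, = 91.91%.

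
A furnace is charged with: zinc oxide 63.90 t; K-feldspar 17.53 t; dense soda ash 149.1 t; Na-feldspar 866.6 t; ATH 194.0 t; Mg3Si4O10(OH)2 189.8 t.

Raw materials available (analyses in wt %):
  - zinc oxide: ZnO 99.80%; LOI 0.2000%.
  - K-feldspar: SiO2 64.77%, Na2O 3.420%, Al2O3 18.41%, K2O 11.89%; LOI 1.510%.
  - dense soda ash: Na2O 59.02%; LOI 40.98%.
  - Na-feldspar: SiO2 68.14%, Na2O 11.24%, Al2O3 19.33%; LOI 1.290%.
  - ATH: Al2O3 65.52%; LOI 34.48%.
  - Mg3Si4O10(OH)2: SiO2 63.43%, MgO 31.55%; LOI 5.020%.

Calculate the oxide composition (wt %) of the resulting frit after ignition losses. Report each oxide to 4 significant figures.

Glass mass = 1332 t (batch 1481 − LOI 149.1).
Composition: SiO2 54.23%, Na2O 13.97%, Al2O3 22.36%, ZnO 4.788%, MgO 4.496%, K2O 0.1565%

All internal work runs at exact precision at every stage — mid-chain values are printed (rounded to 4 significant digits) across the worked steps — a single rounding produces each reported result — derived quantities (totals, LOI, glass mass, the six compositions, the yield) are recomputed at full float precision starting from the weights per 1332 t of glass, as set out in the problem or the answer.
Per-oxide mass from batch:
  SiO2: 17.53·0.6477 + 866.6·0.6814 + 189.8·0.6343 = 722.2 t
  Na2O: 17.53·0.03420 + 149.1·0.5902 + 866.6·0.1124 = 186.0 t
  Al2O3: 17.53·0.1841 + 866.6·0.1933 + 194.0·0.6552 = 297.8 t
  ZnO: 63.90·0.9980 = 63.77 t
  MgO: 189.8·0.3155 = 59.88 t
  K2O: 17.53·0.1189 = 2.084 t
LOI: 63.90·0.002000 + 17.53·0.01510 + 149.1·0.4098 + 866.6·0.01290 + 194.0·0.3448 + 189.8·0.05020 = 149.1 t
Resulting glass, batch − LOI: 1481 − 149.1 = 1332 t (matching Σ of the oxides)
percent share: oxide ÷ glass, ×100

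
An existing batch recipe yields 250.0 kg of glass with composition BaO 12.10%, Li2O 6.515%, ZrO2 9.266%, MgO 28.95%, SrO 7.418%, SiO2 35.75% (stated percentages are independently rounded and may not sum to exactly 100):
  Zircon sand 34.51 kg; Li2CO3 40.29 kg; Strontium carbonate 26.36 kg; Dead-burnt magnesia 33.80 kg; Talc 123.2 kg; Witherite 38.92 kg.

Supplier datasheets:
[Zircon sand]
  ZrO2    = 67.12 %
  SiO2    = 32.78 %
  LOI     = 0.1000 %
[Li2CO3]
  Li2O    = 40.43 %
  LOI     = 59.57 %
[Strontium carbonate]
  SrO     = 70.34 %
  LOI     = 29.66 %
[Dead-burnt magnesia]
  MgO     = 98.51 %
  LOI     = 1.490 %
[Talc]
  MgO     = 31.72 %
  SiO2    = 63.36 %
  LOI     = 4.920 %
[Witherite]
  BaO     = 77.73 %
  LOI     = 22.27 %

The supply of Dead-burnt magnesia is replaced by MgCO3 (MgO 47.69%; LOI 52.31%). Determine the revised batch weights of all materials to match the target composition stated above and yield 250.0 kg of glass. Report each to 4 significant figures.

All arithmetic runs at exact precision all the way through — values along the way appear, with 4-significant-digit rounding, when written out — every reported result sees exactly one rounding. The derived quantities (glass mass, yield, the totals, six oxide percentages, LOI) are re-derived starting from the weights at 250.0 kg of glass at full float precision as written in question or answer.
Oxide mass targets, per 250.0 kg glass:
  BaO: 12.10% × 250.0 = 30.25 kg
  Li2O: 6.515% × 250.0 = 16.29 kg
  ZrO2: 9.266% × 250.0 = 23.16 kg
  MgO: 28.95% × 250.0 = 72.38 kg
  SrO: 7.418% × 250.0 = 18.55 kg
  SiO2: 35.75% × 250.0 = 89.38 kg
Per-oxide balance check given the weights on record, against the basis in use (sums match the target masses up to rounding of the answer):
  BaO: 38.92·0.7773 = 30.25 kg (target 30.25 kg)
  Li2O: 40.29·0.4043 = 16.29 kg (target 16.29 kg)
  ZrO2: 34.51·0.6712 = 23.16 kg (target 23.16 kg)
  MgO: 69.82·0.4769 + 123.2·0.3172 = 72.38 kg (target 72.38 kg)
  SrO: 26.36·0.7034 = 18.54 kg (target 18.55 kg)
  SiO2: 34.51·0.3278 + 123.2·0.6336 = 89.37 kg (target 89.38 kg)
Auditing the glass mass value: whole batch net of LOI = 250.0 kg (the Σ of target masses is 250.0 kg; versus the stated basis of 250.0 kg — differing by rounding only).
Whole-batch sum: Σ batch = 333.1 kg; LOI loss = Σ batch·LOI = 83.11 kg; glass ÷ batch gives a yield of 75.05%.

Revised batch per 250.0 kg glass:
  Zircon sand: 34.51 kg
  Li2CO3: 40.29 kg
  Strontium carbonate: 26.36 kg
  MgCO3: 69.82 kg
  Talc: 123.2 kg
  Witherite: 38.92 kg
Total batch = 333.1 kg; LOI loss = 83.11 kg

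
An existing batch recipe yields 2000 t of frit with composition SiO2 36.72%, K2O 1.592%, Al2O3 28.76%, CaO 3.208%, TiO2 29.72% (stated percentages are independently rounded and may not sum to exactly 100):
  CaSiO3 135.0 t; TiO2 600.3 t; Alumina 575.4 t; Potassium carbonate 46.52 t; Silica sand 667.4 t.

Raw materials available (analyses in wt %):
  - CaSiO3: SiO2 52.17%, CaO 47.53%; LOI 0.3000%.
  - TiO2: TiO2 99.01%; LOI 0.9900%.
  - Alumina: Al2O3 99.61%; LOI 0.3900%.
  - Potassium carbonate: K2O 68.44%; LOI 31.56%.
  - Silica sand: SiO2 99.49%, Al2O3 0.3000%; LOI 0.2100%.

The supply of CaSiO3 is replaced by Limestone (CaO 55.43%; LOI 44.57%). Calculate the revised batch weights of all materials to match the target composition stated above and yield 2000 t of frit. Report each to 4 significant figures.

Revised batch per 2000 t frit:
  Limestone: 115.7 t
  TiO2: 600.3 t
  Alumina: 575.2 t
  Potassium carbonate: 46.52 t
  Silica sand: 738.2 t
Total batch = 2076 t; LOI loss = 75.99 t

Working values are shown rounded to 4 significant digits at each printed step. Each numeric step maintains exact precision in all steps. Each reported result is rounded just once — the derived quantities (five oxide percentages, the totals, net glass mass, yield, ignition loss) are recomputed using the weight values for 2000 t of glass at full float precision, as given in the problem or answer text.
Oxide-by-oxide targets in 2000 t frit:
  SiO2: 36.72% × 2000 = 734.4 t
  K2O: 1.592% × 2000 = 31.84 t
  Al2O3: 28.76% × 2000 = 575.2 t
  CaO: 3.208% × 2000 = 64.16 t
  TiO2: 29.72% × 2000 = 594.4 t
Verifying the oxide balance from the weights as reported, versus the basis set out (delivered sums recover each target exact up to rounding of places):
  SiO2: 738.2·0.9949 = 734.4 t (target 734.4 t)
  K2O: 46.52·0.6844 = 31.84 t (target 31.84 t)
  Al2O3: 575.2·0.9961 + 738.2·0.003000 = 575.2 t (target 575.2 t)
  CaO: 115.7·0.5543 = 64.13 t (target 64.16 t)
  TiO2: 600.3·0.9901 = 594.4 t (target 594.4 t)
Auditing the glass mass value: batch total minus LOI = 2000 t (the targets, summed, come to 2000 t; versus the stated basis of 2000 t — deltas are rounding alone).
Total batch = Σ batch = 2076 t; Σ batch·LOI gives LOI loss = 75.99 t; yield = glass ÷ total batch = 96.34%.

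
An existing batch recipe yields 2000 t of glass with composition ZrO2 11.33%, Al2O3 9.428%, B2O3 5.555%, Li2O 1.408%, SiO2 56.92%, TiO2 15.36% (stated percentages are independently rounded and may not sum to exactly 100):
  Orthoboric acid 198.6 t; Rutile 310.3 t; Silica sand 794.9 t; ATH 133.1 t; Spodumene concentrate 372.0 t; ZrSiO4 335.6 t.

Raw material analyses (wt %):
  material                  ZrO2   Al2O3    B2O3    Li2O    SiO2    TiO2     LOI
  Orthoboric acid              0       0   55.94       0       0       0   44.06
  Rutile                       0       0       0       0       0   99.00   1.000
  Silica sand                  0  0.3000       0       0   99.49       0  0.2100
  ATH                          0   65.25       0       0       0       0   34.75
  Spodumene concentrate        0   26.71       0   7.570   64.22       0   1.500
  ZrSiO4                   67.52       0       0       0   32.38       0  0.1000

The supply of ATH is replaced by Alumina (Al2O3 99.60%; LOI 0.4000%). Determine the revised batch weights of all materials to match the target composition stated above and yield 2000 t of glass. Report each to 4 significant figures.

In-progress results are shown rounded to 4 significant figures alongside each step. Every computation carries full precision at every stage. Every reported value takes a single rounding. The derived quantities, which include glass mass, the yield, the six compositions, LOI, totals, are re-derived in exact precision, as given in question or answer, from the weighed amounts for 2000 t of glass.
The oxide mass targets at 2000 t glass:
  ZrO2: 11.33% × 2000 = 226.6 t
  Al2O3: 9.428% × 2000 = 188.6 t
  B2O3: 5.555% × 2000 = 111.1 t
  Li2O: 1.408% × 2000 = 28.16 t
  SiO2: 56.92% × 2000 = 1138 t
  TiO2: 15.36% × 2000 = 307.2 t
Sums-versus-targets review on the weights just shown, per the basis as stated (every target is met by its sum net of answer rounding effects):
  ZrO2: 335.6·0.6752 = 226.6 t (target 226.6 t)
  Al2O3: 794.9·0.003000 + 87.16·0.9960 + 372.0·0.2671 = 188.6 t (target 188.6 t)
  B2O3: 198.6·0.5594 = 111.1 t (target 111.1 t)
  Li2O: 372.0·0.07570 = 28.16 t (target 28.16 t)
  SiO2: 794.9·0.9949 + 372.0·0.6422 + 335.6·0.3238 = 1138 t (target 1138 t)
  TiO2: 310.3·0.9900 = 307.2 t (target 307.2 t)
The glass-mass cross-check: Σ batch − LOI loss = 2000 t (oxide target masses add up to 2000 t; stated basis 2000 t — deltas are rounding alone).
Adding the batch up: Σ batch = 2099 t; Σ batch·LOI gives LOI loss = 98.54 t; as yield: glass ÷ batch → 95.30%.

Revised batch per 2000 t glass:
  Orthoboric acid: 198.6 t
  Rutile: 310.3 t
  Silica sand: 794.9 t
  Alumina: 87.16 t
  Spodumene concentrate: 372.0 t
  ZrSiO4: 335.6 t
Total batch = 2099 t; LOI loss = 98.54 t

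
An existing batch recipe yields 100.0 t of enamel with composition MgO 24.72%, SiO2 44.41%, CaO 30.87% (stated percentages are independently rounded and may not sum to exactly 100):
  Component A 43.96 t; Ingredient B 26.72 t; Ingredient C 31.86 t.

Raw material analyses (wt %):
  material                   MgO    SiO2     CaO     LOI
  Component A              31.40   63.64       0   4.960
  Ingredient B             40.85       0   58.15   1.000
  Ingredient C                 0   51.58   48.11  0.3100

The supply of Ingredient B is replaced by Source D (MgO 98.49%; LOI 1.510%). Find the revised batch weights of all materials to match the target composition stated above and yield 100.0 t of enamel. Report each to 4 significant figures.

Working values are printed, rounded to 4 significant figures, across the worked steps — all internal work carries exact precision from first step to last — every reported value is rounded once only — all derived quantities (LOI, the three compositions, yield, totals, net glass mass) are recomputed from the weighed amounts for 100.0 t of glass at exact precision, as written in problem or answer.
Per-oxide target masses for 100.0 t enamel:
  MgO: 24.72% × 100.0 = 24.72 t
  SiO2: 44.41% × 100.0 = 44.41 t
  CaO: 30.87% × 100.0 = 30.87 t
Per-oxide balance check given the weights on record, on the stated basis (each sum matches its target mass exact up to rounding of places):
  MgO: 17.78·0.3140 + 19.43·0.9849 = 24.72 t (target 24.72 t)
  SiO2: 17.78·0.6364 + 64.17·0.5158 = 44.41 t (target 44.41 t)
  CaO: 64.17·0.4811 = 30.87 t (target 30.87 t)
Glass-mass bookkeeping: batch Σ − ignition loss = 100.0 t (summing oxide targets gives 100.0 t; versus the stated basis of 100.0 t — gaps are rounding artifacts).
Batch total: Σ batch = 101.4 t; Σ batch·LOI gives LOI loss = 1.374 t; yield, glass over the total, = 98.64%.

Revised batch per 100.0 t enamel:
  Component A: 17.78 t
  Source D: 19.43 t
  Ingredient C: 64.17 t
Total batch = 101.4 t; LOI loss = 1.374 t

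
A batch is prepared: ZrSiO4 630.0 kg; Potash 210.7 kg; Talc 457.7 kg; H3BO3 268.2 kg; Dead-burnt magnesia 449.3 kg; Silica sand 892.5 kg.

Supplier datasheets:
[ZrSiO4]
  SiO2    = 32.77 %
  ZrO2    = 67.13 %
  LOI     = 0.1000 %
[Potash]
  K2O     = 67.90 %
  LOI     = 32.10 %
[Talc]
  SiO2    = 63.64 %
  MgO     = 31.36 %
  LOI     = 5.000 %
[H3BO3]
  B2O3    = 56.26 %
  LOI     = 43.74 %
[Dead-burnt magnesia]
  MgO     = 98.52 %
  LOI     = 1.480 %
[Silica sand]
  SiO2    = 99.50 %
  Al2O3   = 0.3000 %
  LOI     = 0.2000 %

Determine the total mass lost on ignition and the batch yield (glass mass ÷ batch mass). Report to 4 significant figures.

LOI loss = 216.9 kg; glass = 2692 kg; yield = 92.54%

Full precision is carried at every stage — intermediates are displayed rounded off to 4 significant digits in the working; every reported value sees exactly one rounding — all derived quantities, which include yield, the totals, ignition loss, six oxide percentages, glass mass, are recomputed in full precision, as written in the problem or the answer, starting from the weights per 2692 kg of glass.
Per-material ignition loss:
  ZrSiO4: 630.0 × 0.001000 = 0.6300 kg
  Potash: 210.7 × 0.3210 = 67.63 kg
  Talc: 457.7 × 0.05000 = 22.89 kg
  H3BO3: 268.2 × 0.4374 = 117.3 kg
  Dead-burnt magnesia: 449.3 × 0.01480 = 6.650 kg
  Silica sand: 892.5 × 0.002000 = 1.785 kg
Total LOI = 216.9 kg
Glass = batch − LOI = 2908 − 216.9 = 2692 kg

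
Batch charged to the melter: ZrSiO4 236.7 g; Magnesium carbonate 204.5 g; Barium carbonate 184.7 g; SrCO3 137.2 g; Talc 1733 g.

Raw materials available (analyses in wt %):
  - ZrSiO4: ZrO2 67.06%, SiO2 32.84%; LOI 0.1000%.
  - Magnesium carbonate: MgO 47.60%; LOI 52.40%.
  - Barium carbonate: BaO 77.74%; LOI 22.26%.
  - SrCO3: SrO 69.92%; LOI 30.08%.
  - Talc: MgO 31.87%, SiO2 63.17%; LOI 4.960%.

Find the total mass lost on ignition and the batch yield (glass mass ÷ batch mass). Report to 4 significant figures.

All internal work keeps exact precision through every step. In-progress results are printed with 4-significant-digit rounding between the steps. Exactly one rounding lands on every reported result. All derived quantities, which include totals, the five compositions, LOI, net glass mass, yield, are computed in full precision, as they appear in the question or the answer, from the weighed amounts at 2220 g of glass.
Each material's LOI contribution:
  ZrSiO4: 236.7 × 0.001000 = 0.2367 g
  Magnesium carbonate: 204.5 × 0.5240 = 107.2 g
  Barium carbonate: 184.7 × 0.2226 = 41.11 g
  SrCO3: 137.2 × 0.3008 = 41.27 g
  Talc: 1733 × 0.04960 = 85.96 g
Total LOI = 275.7 g
Glass = batch − LOI = 2496 − 275.7 = 2220 g

LOI loss = 275.7 g; glass = 2220 g; yield = 88.95%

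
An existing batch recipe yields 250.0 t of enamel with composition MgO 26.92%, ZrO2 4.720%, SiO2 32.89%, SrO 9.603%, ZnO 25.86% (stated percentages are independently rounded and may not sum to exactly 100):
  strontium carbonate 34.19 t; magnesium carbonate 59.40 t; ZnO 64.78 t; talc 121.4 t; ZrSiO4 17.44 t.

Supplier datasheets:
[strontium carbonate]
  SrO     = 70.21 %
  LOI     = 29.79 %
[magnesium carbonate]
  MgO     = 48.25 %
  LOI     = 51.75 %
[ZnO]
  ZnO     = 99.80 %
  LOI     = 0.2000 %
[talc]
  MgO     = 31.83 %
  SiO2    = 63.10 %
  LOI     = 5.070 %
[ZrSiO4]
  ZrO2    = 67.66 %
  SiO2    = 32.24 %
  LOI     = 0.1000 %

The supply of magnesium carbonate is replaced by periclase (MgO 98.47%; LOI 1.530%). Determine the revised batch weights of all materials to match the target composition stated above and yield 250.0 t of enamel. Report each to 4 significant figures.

The intermediate values appear (rounded to four significant figures) alongside each step — the working math keeps exact precision all the way through. Each reported value takes exactly one rounding. Derived quantities are recomputed from the batch weights at 250.0 t of glass in exact precision (glass mass, LOI, the yield, the totals, the five compositions) as quoted within question or answer.
Target masses of each oxide per 250.0 t enamel:
  MgO: 26.92% × 250.0 = 67.30 t
  ZrO2: 4.720% × 250.0 = 11.80 t
  SiO2: 32.89% × 250.0 = 82.22 t
  SrO: 9.603% × 250.0 = 24.01 t
  ZnO: 25.86% × 250.0 = 64.65 t
Per-oxide balance check with the batch weights as given, for the quoted basis mass (every target is met by its sum net of answer rounding effects):
  MgO: 29.10·0.9847 + 121.4·0.3183 = 67.30 t (target 67.30 t)
  ZrO2: 17.44·0.6766 = 11.80 t (target 11.80 t)
  SiO2: 121.4·0.6310 + 17.44·0.3224 = 82.23 t (target 82.22 t)
  SrO: 34.19·0.7021 = 24.00 t (target 24.01 t)
  ZnO: 64.78·0.9980 = 64.65 t (target 64.65 t)
Glass-mass sanity pass: total charge less LOI = 250.0 t (oxide target masses add up to 250.0 t; basis as stated: 250.0 t — a pure rounding effect).
Batch total: Σ batch = 266.9 t; the LOI term Σ batch·LOI equals 16.93 t; the yield ratio, glass ÷ batch: 93.66%.

Revised batch per 250.0 t enamel:
  strontium carbonate: 34.19 t
  periclase: 29.10 t
  ZnO: 64.78 t
  talc: 121.4 t
  ZrSiO4: 17.44 t
Total batch = 266.9 t; LOI loss = 16.93 t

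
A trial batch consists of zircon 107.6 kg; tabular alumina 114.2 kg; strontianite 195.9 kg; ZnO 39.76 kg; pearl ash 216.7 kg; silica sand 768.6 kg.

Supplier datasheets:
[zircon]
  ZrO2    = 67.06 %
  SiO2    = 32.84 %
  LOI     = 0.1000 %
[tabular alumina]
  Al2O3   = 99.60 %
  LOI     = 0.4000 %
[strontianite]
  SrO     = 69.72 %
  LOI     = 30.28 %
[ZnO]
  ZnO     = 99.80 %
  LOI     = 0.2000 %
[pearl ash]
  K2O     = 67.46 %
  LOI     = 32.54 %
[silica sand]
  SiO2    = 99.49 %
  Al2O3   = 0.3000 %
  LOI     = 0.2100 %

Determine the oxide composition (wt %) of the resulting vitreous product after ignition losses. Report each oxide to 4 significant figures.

Glass mass = 1311 kg (batch 1443 − LOI 132.1).
Composition: ZnO 3.027%, ZrO2 5.505%, SrO 10.42%, K2O 11.15%, SiO2 61.04%, Al2O3 8.854%

In-progress results are shown, rounded to four significant digits, across the worked steps. The whole derivation holds full precision at all times. Every reported figure is rounded exactly once. All derived quantities, including net glass mass, totals, yield, six oxide percentages, ignition loss, are computed starting from the weights per 1311 kg of glass at full float precision precisely as stated by the question or the answer.
Mass of each oxide from the mix:
  ZnO: 39.76·0.9980 = 39.68 kg
  ZrO2: 107.6·0.6706 = 72.16 kg
  SrO: 195.9·0.6972 = 136.6 kg
  K2O: 216.7·0.6746 = 146.2 kg
  SiO2: 107.6·0.3284 + 768.6·0.9949 = 800.0 kg
  Al2O3: 114.2·0.9960 + 768.6·0.003000 = 116.0 kg
LOI: 107.6·0.001000 + 114.2·0.004000 + 195.9·0.3028 + 39.76·0.002000 + 216.7·0.3254 + 768.6·0.002100 = 132.1 kg
The glass mass, total less LOI, = 1443 − 132.1 = 1311 kg (= the summed oxide contributions)
percent by weight: oxide/glass ×100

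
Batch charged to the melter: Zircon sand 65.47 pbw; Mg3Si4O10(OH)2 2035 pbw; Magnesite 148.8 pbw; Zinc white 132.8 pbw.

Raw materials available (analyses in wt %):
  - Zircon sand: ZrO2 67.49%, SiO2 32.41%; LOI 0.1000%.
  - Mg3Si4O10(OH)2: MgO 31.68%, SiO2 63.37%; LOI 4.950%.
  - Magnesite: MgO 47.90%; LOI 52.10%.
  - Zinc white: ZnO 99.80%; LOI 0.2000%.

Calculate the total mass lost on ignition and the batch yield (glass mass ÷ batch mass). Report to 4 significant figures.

The working math runs at full precision through the solve. Rounding to 4 significant figures applies to each intermediate as displayed — a single rounding completes each reported value — the derived quantities are computed starting from the weights at 2203 pbw of glass at full float precision (the totals, net glass mass, LOI, yield, the four compositions) precisely as stated by the problem or answer text.
LOI of each material in turn:
  Zircon sand: 65.47 × 0.001000 = 0.06547 pbw
  Mg3Si4O10(OH)2: 2035 × 0.04950 = 100.7 pbw
  Magnesite: 148.8 × 0.5210 = 77.52 pbw
  Zinc white: 132.8 × 0.002000 = 0.2656 pbw
Total LOI = 178.6 pbw
Glass = batch − LOI = 2382 − 178.6 = 2203 pbw

LOI loss = 178.6 pbw; glass = 2203 pbw; yield = 92.50%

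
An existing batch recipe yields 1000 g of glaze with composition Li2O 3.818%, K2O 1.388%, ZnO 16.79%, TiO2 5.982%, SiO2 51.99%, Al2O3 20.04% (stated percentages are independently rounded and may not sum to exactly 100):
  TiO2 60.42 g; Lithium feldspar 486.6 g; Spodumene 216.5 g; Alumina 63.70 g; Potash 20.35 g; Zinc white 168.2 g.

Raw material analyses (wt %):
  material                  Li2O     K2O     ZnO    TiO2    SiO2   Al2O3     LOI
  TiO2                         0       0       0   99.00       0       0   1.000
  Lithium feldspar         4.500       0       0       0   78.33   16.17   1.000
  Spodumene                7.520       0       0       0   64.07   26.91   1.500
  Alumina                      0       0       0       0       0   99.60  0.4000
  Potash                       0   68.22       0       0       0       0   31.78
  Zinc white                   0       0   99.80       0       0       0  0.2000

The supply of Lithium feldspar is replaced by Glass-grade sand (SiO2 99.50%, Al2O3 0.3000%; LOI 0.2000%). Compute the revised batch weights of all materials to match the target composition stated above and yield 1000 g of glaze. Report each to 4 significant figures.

Working values appear rounded to 4 significant figures across the worked steps; the whole derivation carries full precision end to end — every reported result is rounded only once — the derived quantities (LOI, totals, glass mass, yield, six oxide percentages) are re-derived starting from the weights for 1000 g of glass in full float precision exactly as printed in question or answer.
Oxide mass targets, per 1000 g glaze:
  Li2O: 3.818% × 1000 = 38.18 g
  K2O: 1.388% × 1000 = 13.88 g
  ZnO: 16.79% × 1000 = 167.9 g
  TiO2: 5.982% × 1000 = 59.82 g
  SiO2: 51.99% × 1000 = 519.9 g
  Al2O3: 20.04% × 1000 = 200.4 g
Sums-versus-targets review from the weights as reported, against the basis in use (target by target, the sums agree inside rounding margins):
  Li2O: 507.7·0.07520 = 38.18 g (target 38.18 g)
  K2O: 20.35·0.6822 = 13.88 g (target 13.88 g)
  ZnO: 168.2·0.9980 = 167.9 g (target 167.9 g)
  TiO2: 60.42·0.9900 = 59.82 g (target 59.82 g)
  SiO2: 195.6·0.9950 + 507.7·0.6407 = 519.9 g (target 519.9 g)
  Al2O3: 195.6·0.003000 + 507.7·0.2691 + 63.44·0.9960 = 200.4 g (target 200.4 g)
Mass balance on the glass: whole batch net of LOI = 1000 g (the Σ of target masses is 1000 g; basis as stated: 1000 g — rounding explains the deltas).
Batch grand total — Σ batch = 1016 g; the LOI term Σ batch·LOI equals 15.67 g; yield: glass divided by total = 98.46%.

Revised batch per 1000 g glaze:
  TiO2: 60.42 g
  Glass-grade sand: 195.6 g
  Spodumene: 507.7 g
  Alumina: 63.44 g
  Potash: 20.35 g
  Zinc white: 168.2 g
Total batch = 1016 g; LOI loss = 15.67 g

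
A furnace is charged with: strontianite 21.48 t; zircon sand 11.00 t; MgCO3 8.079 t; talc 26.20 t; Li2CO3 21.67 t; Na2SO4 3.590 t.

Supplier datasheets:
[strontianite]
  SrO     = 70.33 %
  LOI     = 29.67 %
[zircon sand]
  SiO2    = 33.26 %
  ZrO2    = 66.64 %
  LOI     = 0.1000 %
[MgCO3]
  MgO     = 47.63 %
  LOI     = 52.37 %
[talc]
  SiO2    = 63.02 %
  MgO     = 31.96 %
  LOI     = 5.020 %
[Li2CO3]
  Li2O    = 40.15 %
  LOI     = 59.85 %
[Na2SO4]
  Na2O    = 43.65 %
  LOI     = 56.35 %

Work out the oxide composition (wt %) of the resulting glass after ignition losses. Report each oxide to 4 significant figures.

Values along the way are displayed (rounded to four significant digits) at each printed step; the whole derivation runs at exact precision end to end. A single rounding produces every reported result — all derived quantities are rebuilt from the weighed amounts at 65.10 t of glass at exact precision (LOI, the totals, six oxide percentages, glass mass, yield) precisely as stated by question or answer.
What the batch supplies per oxide:
  SiO2: 11.00·0.3326 + 26.20·0.6302 = 20.17 t
  Li2O: 21.67·0.4015 = 8.701 t
  MgO: 8.079·0.4763 + 26.20·0.3196 = 12.22 t
  ZrO2: 11.00·0.6664 = 7.330 t
  SrO: 21.48·0.7033 = 15.11 t
  Na2O: 3.590·0.4365 = 1.567 t
LOI: 21.48·0.2967 + 11.00·0.001000 + 8.079·0.5237 + 26.20·0.05020 + 21.67·0.5985 + 3.590·0.5635 = 26.92 t
Resulting glass, batch − LOI: 92.02 − 26.92 = 65.10 t (= Σ oxide masses)
wt % = oxide mass / glass mass × 100

Glass mass = 65.10 t (batch 92.02 − LOI 26.92).
Composition: SiO2 30.98%, Li2O 13.37%, MgO 18.77%, ZrO2 11.26%, SrO 23.21%, Na2O 2.407%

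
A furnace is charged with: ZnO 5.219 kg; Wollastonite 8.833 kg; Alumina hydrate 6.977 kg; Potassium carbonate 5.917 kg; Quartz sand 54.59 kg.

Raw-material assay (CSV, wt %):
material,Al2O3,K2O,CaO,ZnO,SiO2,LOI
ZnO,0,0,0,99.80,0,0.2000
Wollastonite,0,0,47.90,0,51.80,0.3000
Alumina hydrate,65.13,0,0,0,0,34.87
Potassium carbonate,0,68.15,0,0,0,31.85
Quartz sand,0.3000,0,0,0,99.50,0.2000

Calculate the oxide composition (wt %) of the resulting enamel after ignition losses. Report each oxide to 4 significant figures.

Glass mass = 77.07 kg (batch 81.54 − LOI 4.464).
Composition: Al2O3 6.108%, K2O 5.232%, CaO 5.490%, ZnO 6.758%, SiO2 76.41%

The whole derivation runs at full float precision from first step to last. Rounding to four significant figures extends to every working value as printed; every reported figure undergoes a single rounding — the derived quantities, including the five compositions, totals, ignition loss, net glass mass, yield, are carried starting from the weights for 77.07 kg of glass in exact precision exactly as shown in the problem or the answer.
What the batch supplies per oxide:
  Al2O3: 6.977·0.6513 + 54.59·0.003000 = 4.708 kg
  K2O: 5.917·0.6815 = 4.032 kg
  CaO: 8.833·0.4790 = 4.231 kg
  ZnO: 5.219·0.9980 = 5.209 kg
  SiO2: 8.833·0.5180 + 54.59·0.9950 = 58.89 kg
LOI: 5.219·0.002000 + 8.833·0.003000 + 6.977·0.3487 + 5.917·0.3185 + 54.59·0.002000 = 4.464 kg
Glass mass = batch − LOI = 81.54 − 4.464 = 77.07 kg (= Σ oxide masses)
each wt % is 100 × oxide ÷ glass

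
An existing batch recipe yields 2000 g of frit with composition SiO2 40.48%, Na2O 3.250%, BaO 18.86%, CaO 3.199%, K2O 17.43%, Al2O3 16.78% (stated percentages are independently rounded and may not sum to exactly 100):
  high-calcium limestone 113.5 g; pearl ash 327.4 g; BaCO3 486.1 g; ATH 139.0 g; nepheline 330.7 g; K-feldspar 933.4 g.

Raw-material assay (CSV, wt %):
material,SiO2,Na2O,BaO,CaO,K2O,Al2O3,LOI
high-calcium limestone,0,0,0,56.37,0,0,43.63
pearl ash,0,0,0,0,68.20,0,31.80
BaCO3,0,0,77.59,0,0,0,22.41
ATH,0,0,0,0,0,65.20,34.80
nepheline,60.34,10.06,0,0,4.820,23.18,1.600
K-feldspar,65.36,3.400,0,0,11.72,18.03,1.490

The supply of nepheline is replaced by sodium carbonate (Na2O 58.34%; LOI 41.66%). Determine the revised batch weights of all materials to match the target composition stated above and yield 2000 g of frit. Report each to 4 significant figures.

Intermediates are displayed rounded to four significant digits in the printout. Exact precision is kept throughout; each reported number takes just one rounding — the derived quantities are computed using the weight values at 2000 g of glass in exact precision (ignition loss, the totals, the six compositions, yield, net glass mass), as written in the problem or answer text.
Target masses of each oxide per 2000 g frit:
  SiO2: 40.48% × 2000 = 809.6 g
  Na2O: 3.250% × 2000 = 65.00 g
  BaO: 18.86% × 2000 = 377.2 g
  CaO: 3.199% × 2000 = 63.98 g
  K2O: 17.43% × 2000 = 348.6 g
  Al2O3: 16.78% × 2000 = 335.6 g
Oxide-by-oxide audit from the weights as reported, versus the basis set out (summed amounts equal target values net of answer rounding effects):
  SiO2: 1239·0.6536 = 809.8 g (target 809.6 g)
  Na2O: 39.23·0.5834 + 1239·0.03400 = 65.01 g (target 65.00 g)
  BaO: 486.1·0.7759 = 377.2 g (target 377.2 g)
  CaO: 113.5·0.5637 = 63.98 g (target 63.98 g)
  K2O: 298.3·0.6820 + 1239·0.1172 = 348.7 g (target 348.6 g)
  Al2O3: 172.2·0.6520 + 1239·0.1803 = 335.7 g (target 335.6 g)
The glass-mass cross-check: batch Σ − ignition loss = 2000 g (targets for the oxides total 2000 g; with the basis standing at 2000 g — deltas are rounding alone).
Batch grand total — Σ batch = 2348 g; loss to ignition Σ batch·LOI = 348.0 g; yield = glass ÷ total batch = 85.18%.

Revised batch per 2000 g frit:
  high-calcium limestone: 113.5 g
  pearl ash: 298.3 g
  BaCO3: 486.1 g
  ATH: 172.2 g
  sodium carbonate: 39.23 g
  K-feldspar: 1239 g
Total batch = 2348 g; LOI loss = 348.0 g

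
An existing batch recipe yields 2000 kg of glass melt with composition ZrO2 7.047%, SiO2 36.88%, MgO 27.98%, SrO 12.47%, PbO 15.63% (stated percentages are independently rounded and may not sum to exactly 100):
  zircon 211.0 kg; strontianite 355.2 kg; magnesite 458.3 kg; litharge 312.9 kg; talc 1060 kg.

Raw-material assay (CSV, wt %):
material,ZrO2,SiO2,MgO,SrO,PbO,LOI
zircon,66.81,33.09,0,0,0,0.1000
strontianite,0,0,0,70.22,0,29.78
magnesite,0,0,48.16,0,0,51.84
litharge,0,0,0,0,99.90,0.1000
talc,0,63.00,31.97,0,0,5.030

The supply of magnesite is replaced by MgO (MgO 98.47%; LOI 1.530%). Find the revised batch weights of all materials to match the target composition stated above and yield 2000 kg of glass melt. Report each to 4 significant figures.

Revised batch per 2000 kg glass melt:
  zircon: 211.0 kg
  strontianite: 355.2 kg
  MgO: 224.2 kg
  litharge: 312.9 kg
  talc: 1060 kg
Total batch = 2163 kg; LOI loss = 163.1 kg

Full float precision is held all the way through; in-progress results are shown with 4-significant-digit rounding in the printout — a single rounding yields every reported figure — derived quantities, which include five oxide percentages, ignition loss, glass mass, the totals, yield, are recomputed in full float precision, as they appear in either problem or answer, starting from the weights per 2000 kg of glass.
Oxide-by-oxide targets in 2000 kg glass melt:
  ZrO2: 7.047% × 2000 = 140.9 kg
  SiO2: 36.88% × 2000 = 737.6 kg
  MgO: 27.98% × 2000 = 559.6 kg
  SrO: 12.47% × 2000 = 249.4 kg
  PbO: 15.63% × 2000 = 312.6 kg
Mass-balance tally per oxide on the weights just shown, under the basis named above (oxide sums agree with the targets within answer rounding):
  ZrO2: 211.0·0.6681 = 141.0 kg (target 140.9 kg)
  SiO2: 211.0·0.3309 + 1060·0.6300 = 737.6 kg (target 737.6 kg)
  MgO: 224.2·0.9847 + 1060·0.3197 = 559.7 kg (target 559.6 kg)
  SrO: 355.2·0.7022 = 249.4 kg (target 249.4 kg)
  PbO: 312.9·0.9990 = 312.6 kg (target 312.6 kg)
Mass balance on the glass: net batch after ignition = 2000 kg (the Σ of target masses is 2000 kg; stated basis 2000 kg — rounding explains the deltas).
Summing the batch: Σ batch = 2163 kg; the LOI term Σ batch·LOI equals 163.1 kg; the yield ratio, glass ÷ batch: 92.46%.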